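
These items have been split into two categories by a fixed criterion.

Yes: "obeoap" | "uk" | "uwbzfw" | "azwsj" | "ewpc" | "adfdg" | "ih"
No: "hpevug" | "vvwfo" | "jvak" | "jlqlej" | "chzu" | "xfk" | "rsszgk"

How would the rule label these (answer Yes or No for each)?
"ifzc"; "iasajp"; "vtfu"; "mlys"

Rule: starts with a vowel. This holds for each 'Yes' example and fails for each 'No' one.
"ifzc" → starts with 'i' → Yes. "iasajp" → starts with 'i' → Yes. "vtfu" → starts with 'v' → No. "mlys" → starts with 'm' → No.

Yes, Yes, No, No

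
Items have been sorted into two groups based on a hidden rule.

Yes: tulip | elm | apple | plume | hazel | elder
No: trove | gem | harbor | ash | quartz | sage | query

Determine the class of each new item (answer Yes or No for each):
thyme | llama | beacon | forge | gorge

Every 'Yes' example satisfies: contains 'l'. None of the 'No' examples do.
thyme: no 'l' — doesn't match, so No. llama: has 'l' — has this property, so Yes. beacon: no 'l' — doesn't match, so No. forge: no 'l' — doesn't match, so No. gorge: no 'l' — doesn't match, so No.

No, Yes, No, No, No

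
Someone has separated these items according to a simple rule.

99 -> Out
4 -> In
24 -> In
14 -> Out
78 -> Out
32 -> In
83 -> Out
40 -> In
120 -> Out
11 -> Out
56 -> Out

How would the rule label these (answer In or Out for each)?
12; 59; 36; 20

The pattern is that an item is 'In' exactly when: multiple of 4 AND at most 40.
12: In (12 = 4·3, 12 ≤ 40).
59: Out (59 = 4·14 + 3, 59 > 40).
36: In (36 = 4·9, 36 ≤ 40).
20: In (20 = 4·5, 20 ≤ 40).

In, Out, In, In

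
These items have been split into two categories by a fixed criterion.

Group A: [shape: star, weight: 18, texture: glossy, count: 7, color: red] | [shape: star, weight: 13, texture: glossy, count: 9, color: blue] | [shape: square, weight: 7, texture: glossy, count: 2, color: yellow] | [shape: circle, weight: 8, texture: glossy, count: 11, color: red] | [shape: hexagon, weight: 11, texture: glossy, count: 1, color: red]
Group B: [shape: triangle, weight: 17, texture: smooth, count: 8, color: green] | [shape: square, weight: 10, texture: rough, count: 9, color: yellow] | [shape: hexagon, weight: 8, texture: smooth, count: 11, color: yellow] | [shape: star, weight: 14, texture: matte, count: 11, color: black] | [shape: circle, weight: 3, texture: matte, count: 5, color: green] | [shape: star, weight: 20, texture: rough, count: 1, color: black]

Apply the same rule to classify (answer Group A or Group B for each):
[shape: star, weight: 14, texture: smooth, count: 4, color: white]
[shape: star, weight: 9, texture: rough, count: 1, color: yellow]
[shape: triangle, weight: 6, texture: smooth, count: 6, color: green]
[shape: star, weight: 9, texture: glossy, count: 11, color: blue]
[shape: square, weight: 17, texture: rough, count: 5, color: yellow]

Group B, Group B, Group B, Group A, Group B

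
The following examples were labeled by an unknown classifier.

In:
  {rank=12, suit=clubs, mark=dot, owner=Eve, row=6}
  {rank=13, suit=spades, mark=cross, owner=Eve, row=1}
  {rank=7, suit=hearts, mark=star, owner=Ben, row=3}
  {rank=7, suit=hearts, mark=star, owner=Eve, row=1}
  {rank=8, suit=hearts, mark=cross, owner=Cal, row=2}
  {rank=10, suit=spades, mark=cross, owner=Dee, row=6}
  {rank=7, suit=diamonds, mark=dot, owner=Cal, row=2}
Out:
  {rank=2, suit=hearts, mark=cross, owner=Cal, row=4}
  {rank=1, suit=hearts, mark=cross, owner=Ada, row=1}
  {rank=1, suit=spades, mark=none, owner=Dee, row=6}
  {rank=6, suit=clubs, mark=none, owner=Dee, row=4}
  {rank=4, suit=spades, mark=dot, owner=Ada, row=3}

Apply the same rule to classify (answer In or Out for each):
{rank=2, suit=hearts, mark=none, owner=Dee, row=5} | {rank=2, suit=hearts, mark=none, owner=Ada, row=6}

One predicate separates the groups cleanly: rank ≥ 7.
Out: {rank=2, suit=hearts, mark=none, owner=Dee, row=5}, since rank = 2.
Out: {rank=2, suit=hearts, mark=none, owner=Ada, row=6}, since rank = 2.

Out, Out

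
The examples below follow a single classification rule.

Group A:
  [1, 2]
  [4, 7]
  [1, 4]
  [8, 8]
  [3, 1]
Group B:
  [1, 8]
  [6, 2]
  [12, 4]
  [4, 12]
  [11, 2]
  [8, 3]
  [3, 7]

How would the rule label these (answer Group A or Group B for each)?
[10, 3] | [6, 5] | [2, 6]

Group B, Group A, Group B

All 'Group A' examples share one property — |first − second| ≤ 3 — and every 'Group B' example lacks it.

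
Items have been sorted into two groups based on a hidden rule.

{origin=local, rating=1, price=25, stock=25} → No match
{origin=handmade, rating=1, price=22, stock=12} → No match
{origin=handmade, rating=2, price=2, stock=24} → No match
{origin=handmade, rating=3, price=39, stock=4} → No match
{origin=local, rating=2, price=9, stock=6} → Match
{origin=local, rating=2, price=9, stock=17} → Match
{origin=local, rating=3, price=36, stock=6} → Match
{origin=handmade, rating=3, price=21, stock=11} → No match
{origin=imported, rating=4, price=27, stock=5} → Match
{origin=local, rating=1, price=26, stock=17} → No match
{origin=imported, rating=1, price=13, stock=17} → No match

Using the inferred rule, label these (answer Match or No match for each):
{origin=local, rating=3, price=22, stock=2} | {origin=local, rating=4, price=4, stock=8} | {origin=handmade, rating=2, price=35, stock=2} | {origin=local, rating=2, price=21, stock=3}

Match, Match, No match, Match

Rule: origin is not handmade AND rating ≥ 2. This holds for each 'Match' example and fails for each 'No match' one.
{origin=local, rating=3, price=22, stock=2}: origin is local, rating = 3, meets the rule → Match.
{origin=local, rating=4, price=4, stock=8}: origin is local, rating = 4, meets the rule → Match.
{origin=handmade, rating=2, price=35, stock=2}: origin is handmade, rating = 2, lacks this property → No match.
{origin=local, rating=2, price=21, stock=3}: origin is local, rating = 2, meets the rule → Match.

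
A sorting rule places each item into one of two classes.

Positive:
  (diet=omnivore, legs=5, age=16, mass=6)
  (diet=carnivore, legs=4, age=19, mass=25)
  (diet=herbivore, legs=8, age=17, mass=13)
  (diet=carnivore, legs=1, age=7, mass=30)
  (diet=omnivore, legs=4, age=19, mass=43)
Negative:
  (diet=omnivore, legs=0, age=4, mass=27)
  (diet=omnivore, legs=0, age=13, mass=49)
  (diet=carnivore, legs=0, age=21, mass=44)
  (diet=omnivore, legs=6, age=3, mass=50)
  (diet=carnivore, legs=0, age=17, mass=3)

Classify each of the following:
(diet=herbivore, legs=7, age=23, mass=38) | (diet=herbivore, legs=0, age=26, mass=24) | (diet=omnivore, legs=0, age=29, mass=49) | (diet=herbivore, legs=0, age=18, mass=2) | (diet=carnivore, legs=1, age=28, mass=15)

Positive, Negative, Negative, Negative, Positive

Every 'Positive' example satisfies: legs ≥ 1 AND age ≥ 4. None of the 'Negative' examples do.
(diet=herbivore, legs=7, age=23, mass=38): Positive (legs = 7, age = 23).
(diet=herbivore, legs=0, age=26, mass=24): Negative (legs = 0, age = 26).
(diet=omnivore, legs=0, age=29, mass=49): Negative (legs = 0, age = 29).
(diet=herbivore, legs=0, age=18, mass=2): Negative (legs = 0, age = 18).
(diet=carnivore, legs=1, age=28, mass=15): Positive (legs = 1, age = 28).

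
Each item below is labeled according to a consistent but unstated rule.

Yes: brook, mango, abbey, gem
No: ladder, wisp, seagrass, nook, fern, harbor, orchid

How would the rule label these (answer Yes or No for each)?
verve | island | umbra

Yes, No, Yes

'Yes' ⟺ odd length.
Yes: verve, since length 5.
No: island, since length 6.
Yes: umbra, since length 5.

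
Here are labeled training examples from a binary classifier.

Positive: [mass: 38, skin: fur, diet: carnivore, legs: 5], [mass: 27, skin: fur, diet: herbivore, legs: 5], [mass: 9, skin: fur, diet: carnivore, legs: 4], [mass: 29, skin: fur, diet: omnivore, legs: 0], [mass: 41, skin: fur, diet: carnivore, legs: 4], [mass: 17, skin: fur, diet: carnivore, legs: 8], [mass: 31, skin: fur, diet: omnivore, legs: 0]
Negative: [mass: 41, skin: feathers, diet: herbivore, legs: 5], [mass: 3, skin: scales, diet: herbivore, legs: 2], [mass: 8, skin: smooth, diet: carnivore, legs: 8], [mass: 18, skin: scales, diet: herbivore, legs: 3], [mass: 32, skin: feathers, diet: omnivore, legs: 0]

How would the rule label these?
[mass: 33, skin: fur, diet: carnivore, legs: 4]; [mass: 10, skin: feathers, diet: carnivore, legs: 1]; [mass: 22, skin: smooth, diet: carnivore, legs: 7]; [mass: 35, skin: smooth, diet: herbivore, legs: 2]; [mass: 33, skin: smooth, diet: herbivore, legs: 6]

'Positive' ⟺ skin is fur.
[mass: 33, skin: fur, diet: carnivore, legs: 4] — skin is fur, hence Positive. [mass: 10, skin: feathers, diet: carnivore, legs: 1] — skin is feathers, hence Negative. [mass: 22, skin: smooth, diet: carnivore, legs: 7] — skin is smooth, hence Negative. [mass: 35, skin: smooth, diet: herbivore, legs: 2] — skin is smooth, hence Negative. [mass: 33, skin: smooth, diet: herbivore, legs: 6] — skin is smooth, hence Negative.

Positive, Negative, Negative, Negative, Negative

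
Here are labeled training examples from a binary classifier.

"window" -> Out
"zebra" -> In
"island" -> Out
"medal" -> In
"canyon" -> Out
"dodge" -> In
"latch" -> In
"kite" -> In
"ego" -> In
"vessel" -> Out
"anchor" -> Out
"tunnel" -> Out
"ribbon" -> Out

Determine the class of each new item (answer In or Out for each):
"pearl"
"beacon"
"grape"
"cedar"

In, Out, In, In

The pattern is that an item is 'In' exactly when: length ≤ 5.
"pearl": In (length 5). "beacon": Out (length 6). "grape": In (length 5). "cedar": In (length 5).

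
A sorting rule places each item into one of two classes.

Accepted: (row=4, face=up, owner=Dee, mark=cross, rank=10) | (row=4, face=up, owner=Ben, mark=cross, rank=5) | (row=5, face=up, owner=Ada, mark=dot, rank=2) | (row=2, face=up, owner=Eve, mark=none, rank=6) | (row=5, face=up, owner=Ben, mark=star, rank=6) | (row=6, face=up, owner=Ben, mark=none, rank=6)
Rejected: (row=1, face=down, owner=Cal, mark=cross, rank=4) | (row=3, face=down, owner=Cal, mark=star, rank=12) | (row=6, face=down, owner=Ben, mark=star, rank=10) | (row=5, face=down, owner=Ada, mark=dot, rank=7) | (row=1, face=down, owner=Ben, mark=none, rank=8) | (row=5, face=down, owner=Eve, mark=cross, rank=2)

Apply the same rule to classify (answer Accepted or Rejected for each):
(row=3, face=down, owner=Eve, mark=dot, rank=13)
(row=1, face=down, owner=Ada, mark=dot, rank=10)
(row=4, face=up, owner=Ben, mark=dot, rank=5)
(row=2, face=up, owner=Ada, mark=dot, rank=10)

Rejected, Rejected, Accepted, Accepted

'Accepted' ⟺ face is up.
(row=3, face=down, owner=Eve, mark=dot, rank=13) — face is down, hence Rejected. (row=1, face=down, owner=Ada, mark=dot, rank=10) — face is down, hence Rejected. (row=4, face=up, owner=Ben, mark=dot, rank=5) — face is up, hence Accepted. (row=2, face=up, owner=Ada, mark=dot, rank=10) — face is up, hence Accepted.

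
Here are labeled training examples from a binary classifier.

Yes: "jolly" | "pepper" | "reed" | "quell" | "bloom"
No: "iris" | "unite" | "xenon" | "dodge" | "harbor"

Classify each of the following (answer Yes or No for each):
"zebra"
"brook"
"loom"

No, Yes, Yes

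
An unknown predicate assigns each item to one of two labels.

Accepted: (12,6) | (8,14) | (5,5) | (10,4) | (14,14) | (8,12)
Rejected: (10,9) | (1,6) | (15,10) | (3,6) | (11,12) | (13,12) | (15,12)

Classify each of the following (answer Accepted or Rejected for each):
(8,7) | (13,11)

The common property of the 'Accepted' items is: sum is even. No 'Rejected' item has it.

Rejected, Accepted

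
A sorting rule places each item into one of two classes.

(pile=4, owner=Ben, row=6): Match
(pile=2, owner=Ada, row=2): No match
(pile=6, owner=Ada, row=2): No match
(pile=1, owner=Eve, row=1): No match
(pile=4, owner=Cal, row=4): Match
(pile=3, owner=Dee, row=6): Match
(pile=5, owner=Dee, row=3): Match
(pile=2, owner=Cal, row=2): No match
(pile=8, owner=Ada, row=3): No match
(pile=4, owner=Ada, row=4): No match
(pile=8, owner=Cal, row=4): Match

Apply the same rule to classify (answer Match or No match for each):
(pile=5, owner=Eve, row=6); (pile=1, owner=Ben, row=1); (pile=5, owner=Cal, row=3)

Match, No match, Match

The pattern is that an item is 'Match' exactly when: owner is not Ada AND row ≥ 3.
(pile=5, owner=Eve, row=6): Match (owner is Eve, row = 6).
(pile=1, owner=Ben, row=1): No match (owner is Ben, row = 1).
(pile=5, owner=Cal, row=3): Match (owner is Cal, row = 3).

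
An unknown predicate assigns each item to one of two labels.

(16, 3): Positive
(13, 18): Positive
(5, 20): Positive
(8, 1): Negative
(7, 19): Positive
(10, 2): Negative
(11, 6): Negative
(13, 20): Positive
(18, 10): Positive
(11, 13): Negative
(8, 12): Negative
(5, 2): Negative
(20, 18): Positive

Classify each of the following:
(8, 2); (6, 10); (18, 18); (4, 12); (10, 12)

The distinguishing property — max ≥ 16 — holds for all the 'Positive' cases and none of the 'Negative' cases.
(8, 2) → max 8 → Negative. (6, 10) → max 10 → Negative. (18, 18) → max 18 → Positive. (4, 12) → max 12 → Negative. (10, 12) → max 12 → Negative.

Negative, Negative, Positive, Negative, Negative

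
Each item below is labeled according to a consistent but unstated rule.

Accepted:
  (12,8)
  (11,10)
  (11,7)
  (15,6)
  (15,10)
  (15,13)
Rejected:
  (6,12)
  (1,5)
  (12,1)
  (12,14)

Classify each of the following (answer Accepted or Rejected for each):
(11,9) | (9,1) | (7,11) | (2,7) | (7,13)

Accepted, Rejected, Rejected, Rejected, Rejected

The distinguishing property — first > second AND sum ≥ 18 — holds for all the 'Accepted' cases and none of the 'Rejected' cases.
(11,9) → 11 > 9, 11+9 = 20 → Accepted.
(9,1) → 9 > 1, 9+1 = 10 → Rejected.
(7,11) → 7 < 11, 7+11 = 18 → Rejected.
(2,7) → 2 < 7, 2+7 = 9 → Rejected.
(7,13) → 7 < 13, 7+13 = 20 → Rejected.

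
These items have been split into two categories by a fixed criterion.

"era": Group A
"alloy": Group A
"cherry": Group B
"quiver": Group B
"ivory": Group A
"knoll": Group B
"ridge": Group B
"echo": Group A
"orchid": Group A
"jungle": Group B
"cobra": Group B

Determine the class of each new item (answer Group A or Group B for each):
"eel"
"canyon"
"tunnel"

Checking candidate rules against both groups, what survives is: starts with a vowel.

Group A, Group B, Group B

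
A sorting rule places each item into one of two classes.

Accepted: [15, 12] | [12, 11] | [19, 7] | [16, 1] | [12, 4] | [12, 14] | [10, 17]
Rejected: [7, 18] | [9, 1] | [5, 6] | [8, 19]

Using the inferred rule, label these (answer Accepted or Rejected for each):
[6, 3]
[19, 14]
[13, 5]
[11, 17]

A rule that fits every label: first ≥ 10 — true of each 'Accepted' example, false of each 'Rejected' one.
[6, 3]: first 6, fails the rule → Rejected.
[19, 14]: first 19, qualifies → Accepted.
[13, 5]: first 13, qualifies → Accepted.
[11, 17]: first 11, qualifies → Accepted.

Rejected, Accepted, Accepted, Accepted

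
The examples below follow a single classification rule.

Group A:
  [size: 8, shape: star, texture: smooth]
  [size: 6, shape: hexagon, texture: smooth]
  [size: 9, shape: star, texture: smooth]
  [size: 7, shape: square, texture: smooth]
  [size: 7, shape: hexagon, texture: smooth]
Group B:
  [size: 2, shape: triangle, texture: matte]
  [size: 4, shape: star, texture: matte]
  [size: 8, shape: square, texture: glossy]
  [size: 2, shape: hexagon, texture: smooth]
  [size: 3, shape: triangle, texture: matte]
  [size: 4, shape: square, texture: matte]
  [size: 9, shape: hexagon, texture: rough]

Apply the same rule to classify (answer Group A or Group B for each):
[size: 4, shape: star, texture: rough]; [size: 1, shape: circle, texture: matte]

Group B, Group B

A rule that fits every label: texture is smooth AND size ≥ 3 — true of each 'Group A' example, false of each 'Group B' one.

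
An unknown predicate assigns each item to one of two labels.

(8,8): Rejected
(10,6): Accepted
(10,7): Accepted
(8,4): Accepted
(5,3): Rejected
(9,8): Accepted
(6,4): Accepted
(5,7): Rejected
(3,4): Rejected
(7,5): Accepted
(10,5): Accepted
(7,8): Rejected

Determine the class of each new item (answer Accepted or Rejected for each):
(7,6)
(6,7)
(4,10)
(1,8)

The distinguishing property — first > second AND sum ≥ 10 — holds for all the 'Accepted' cases and none of the 'Rejected' cases.
(7,6): Accepted (7 > 6, 7+6 = 13).
(6,7): Rejected (6 < 7, 6+7 = 13).
(4,10): Rejected (4 < 10, 4+10 = 14).
(1,8): Rejected (1 < 8, 1+8 = 9).

Accepted, Rejected, Rejected, Rejected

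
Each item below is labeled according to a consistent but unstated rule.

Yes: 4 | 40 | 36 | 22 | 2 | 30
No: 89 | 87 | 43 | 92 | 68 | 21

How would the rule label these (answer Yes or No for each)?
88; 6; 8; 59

No, Yes, Yes, No

Rule: even AND at most 40. This holds for each 'Yes' example and fails for each 'No' one.
88: 88 is even, 88 > 40 — lacks this property, so No. 6: 6 is even, 6 ≤ 40 — satisfies this, so Yes. 8: 8 is even, 8 ≤ 40 — satisfies this, so Yes. 59: 59 is odd, 59 > 40 — lacks this property, so No.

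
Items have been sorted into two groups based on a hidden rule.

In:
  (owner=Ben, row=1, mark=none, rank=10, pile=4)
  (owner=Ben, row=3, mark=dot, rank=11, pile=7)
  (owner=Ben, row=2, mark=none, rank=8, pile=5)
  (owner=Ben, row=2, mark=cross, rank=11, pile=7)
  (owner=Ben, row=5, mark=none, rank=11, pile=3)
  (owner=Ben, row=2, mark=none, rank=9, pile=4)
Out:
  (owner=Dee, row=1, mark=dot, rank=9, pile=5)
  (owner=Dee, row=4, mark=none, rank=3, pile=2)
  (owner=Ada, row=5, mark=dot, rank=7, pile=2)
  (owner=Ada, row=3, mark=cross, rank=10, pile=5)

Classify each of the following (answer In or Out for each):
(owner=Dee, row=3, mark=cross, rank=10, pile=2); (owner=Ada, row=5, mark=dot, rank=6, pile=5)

Out, Out

The rule appears to be: owner is Ben.
(owner=Dee, row=3, mark=cross, rank=10, pile=2): owner is Dee, does not fit → Out.
(owner=Ada, row=5, mark=dot, rank=6, pile=5): owner is Ada, does not fit → Out.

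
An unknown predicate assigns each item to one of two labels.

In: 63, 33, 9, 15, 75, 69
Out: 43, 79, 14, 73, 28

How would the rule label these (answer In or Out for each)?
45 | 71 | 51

In, Out, In

A rule that fits every label: multiple of 3 — true of each 'In' example, false of each 'Out' one.
45 — 45 = 3·15, hence In.
71 — 71 = 3·23 + 2, hence Out.
51 — 51 = 3·17, hence In.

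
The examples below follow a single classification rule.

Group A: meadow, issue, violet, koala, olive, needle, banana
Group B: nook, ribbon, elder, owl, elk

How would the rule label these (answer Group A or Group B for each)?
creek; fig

Group B, Group B

All 'Group A' examples share one property — has ≥ 3 vowels — and every 'Group B' example lacks it.
creek: 2 vowels, lacks this property → Group B. fig: 1 vowel, lacks this property → Group B.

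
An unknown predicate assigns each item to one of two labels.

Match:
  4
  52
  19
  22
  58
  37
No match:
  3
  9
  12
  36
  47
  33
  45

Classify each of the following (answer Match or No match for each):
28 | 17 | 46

All 'Match' examples share one property — ≡ 1 (mod 3) — and every 'No match' example lacks it.
28: 28 mod 3 = 1 — has this property, so Match. 17: 17 mod 3 = 2 — fails the rule, so No match. 46: 46 mod 3 = 1 — has this property, so Match.

Match, No match, Match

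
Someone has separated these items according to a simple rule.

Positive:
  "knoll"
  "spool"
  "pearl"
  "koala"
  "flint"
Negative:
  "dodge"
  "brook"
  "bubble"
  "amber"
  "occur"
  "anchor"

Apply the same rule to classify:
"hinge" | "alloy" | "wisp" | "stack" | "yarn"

Every 'Positive' example satisfies: odd length AND contains 'l'. None of the 'Negative' examples do.
"hinge" → length 5, no 'l' → Negative. "alloy" → length 5, has 'l' → Positive. "wisp" → length 4, no 'l' → Negative. "stack" → length 5, no 'l' → Negative. "yarn" → length 4, no 'l' → Negative.

Negative, Positive, Negative, Negative, Negative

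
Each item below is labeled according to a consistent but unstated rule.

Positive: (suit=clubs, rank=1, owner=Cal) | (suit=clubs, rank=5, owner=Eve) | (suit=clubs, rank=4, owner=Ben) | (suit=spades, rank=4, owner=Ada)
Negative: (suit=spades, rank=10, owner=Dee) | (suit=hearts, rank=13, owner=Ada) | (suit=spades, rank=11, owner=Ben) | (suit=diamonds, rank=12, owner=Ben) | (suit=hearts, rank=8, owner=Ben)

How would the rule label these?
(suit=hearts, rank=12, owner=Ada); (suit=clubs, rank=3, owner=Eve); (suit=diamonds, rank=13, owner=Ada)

Negative, Positive, Negative

Every 'Positive' example satisfies: rank ≤ 5. None of the 'Negative' examples do.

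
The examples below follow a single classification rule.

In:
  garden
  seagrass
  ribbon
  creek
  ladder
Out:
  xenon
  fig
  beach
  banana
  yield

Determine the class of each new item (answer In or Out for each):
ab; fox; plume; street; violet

One predicate separates the groups cleanly: contains 'r'.
ab: Out (no 'r'). fox: Out (no 'r'). plume: Out (no 'r'). street: In (has 'r'). violet: Out (no 'r').

Out, Out, Out, In, Out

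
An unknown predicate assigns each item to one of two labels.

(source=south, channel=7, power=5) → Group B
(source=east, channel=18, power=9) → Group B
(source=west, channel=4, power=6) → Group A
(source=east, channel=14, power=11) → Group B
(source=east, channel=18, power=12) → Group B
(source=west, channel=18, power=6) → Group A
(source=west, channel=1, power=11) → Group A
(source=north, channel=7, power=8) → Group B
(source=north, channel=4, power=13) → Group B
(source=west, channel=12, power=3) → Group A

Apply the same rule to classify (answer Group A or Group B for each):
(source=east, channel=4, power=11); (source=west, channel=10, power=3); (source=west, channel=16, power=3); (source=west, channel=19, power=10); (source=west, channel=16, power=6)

Group B, Group A, Group A, Group A, Group A

Rule: source is west. This holds for each 'Group A' example and fails for each 'Group B' one.
(source=east, channel=4, power=11) → source is east → Group B. (source=west, channel=10, power=3) → source is west → Group A. (source=west, channel=16, power=3) → source is west → Group A. (source=west, channel=19, power=10) → source is west → Group A. (source=west, channel=16, power=6) → source is west → Group A.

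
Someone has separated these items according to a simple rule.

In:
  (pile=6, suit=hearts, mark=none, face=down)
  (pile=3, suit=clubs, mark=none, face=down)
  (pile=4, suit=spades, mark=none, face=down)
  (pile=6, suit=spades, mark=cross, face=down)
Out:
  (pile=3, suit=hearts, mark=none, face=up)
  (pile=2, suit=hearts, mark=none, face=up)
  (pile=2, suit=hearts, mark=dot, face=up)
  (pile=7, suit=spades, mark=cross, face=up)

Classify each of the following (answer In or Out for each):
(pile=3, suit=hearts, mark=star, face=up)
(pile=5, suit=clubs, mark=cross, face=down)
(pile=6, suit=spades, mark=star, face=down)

Out, In, In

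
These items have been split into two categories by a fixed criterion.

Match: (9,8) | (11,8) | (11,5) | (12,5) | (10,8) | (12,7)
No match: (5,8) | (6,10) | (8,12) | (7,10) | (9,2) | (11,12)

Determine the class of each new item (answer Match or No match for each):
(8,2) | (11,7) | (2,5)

No match, Match, No match

The classifier is using: first > second AND sum ≥ 13.
(8,2) → 8 > 2, 8+2 = 10 → No match.
(11,7) → 11 > 7, 11+7 = 18 → Match.
(2,5) → 2 < 5, 2+5 = 7 → No match.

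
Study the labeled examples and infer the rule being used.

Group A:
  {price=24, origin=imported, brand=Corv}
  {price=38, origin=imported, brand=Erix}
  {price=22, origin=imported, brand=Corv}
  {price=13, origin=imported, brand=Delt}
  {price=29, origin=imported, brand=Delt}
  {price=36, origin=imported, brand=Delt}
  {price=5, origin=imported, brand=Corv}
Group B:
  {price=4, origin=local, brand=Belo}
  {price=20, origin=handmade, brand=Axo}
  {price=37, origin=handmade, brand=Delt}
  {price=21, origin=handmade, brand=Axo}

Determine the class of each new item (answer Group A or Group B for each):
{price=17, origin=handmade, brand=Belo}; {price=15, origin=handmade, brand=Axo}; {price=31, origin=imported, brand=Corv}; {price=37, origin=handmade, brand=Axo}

One predicate separates the groups cleanly: origin is imported.

Group B, Group B, Group A, Group B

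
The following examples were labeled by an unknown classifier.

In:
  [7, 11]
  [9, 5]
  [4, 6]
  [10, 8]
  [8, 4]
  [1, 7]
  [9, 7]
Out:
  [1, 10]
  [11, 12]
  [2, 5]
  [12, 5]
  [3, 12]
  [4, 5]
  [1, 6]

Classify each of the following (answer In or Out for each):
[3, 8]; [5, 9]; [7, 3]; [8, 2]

Out, In, In, In

Rule: sum is even. This holds for each 'In' example and fails for each 'Out' one.
Out: [3, 8], since 3+8 = 11. In: [5, 9], since 5+9 = 14. In: [7, 3], since 7+3 = 10. In: [8, 2], since 8+2 = 10.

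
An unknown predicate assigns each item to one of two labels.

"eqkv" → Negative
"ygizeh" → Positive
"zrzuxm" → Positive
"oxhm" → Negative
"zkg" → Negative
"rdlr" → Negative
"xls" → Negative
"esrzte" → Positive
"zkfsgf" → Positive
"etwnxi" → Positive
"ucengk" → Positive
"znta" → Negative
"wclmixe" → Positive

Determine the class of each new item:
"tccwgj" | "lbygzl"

The classifier is using: length ≥ 6.
"tccwgj": length 6 — meets the rule, so Positive. "lbygzl": length 6 — meets the rule, so Positive.

Positive, Positive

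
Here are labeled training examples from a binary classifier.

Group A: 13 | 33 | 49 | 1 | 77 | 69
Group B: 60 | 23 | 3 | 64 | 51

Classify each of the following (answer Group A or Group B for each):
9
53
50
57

Group A, Group A, Group B, Group A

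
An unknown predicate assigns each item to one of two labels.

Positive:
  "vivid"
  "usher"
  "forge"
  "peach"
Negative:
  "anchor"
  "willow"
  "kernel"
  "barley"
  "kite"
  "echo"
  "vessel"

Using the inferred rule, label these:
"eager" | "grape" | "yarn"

Positive, Positive, Negative

Rule: odd length. This holds for each 'Positive' example and fails for each 'Negative' one.
"eager" — length 5, hence Positive. "grape" — length 5, hence Positive. "yarn" — length 4, hence Negative.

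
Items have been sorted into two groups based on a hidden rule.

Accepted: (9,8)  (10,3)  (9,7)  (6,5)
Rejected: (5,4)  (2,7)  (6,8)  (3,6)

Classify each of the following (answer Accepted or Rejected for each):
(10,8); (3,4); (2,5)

The distinguishing property — first > second AND sum ≥ 11 — holds for all the 'Accepted' cases and none of the 'Rejected' cases.
(10,8): 10 > 8, 10+8 = 18 — fits, so Accepted.
(3,4): 3 < 4, 3+4 = 7 — doesn't match, so Rejected.
(2,5): 2 < 5, 2+5 = 7 — doesn't match, so Rejected.

Accepted, Rejected, Rejected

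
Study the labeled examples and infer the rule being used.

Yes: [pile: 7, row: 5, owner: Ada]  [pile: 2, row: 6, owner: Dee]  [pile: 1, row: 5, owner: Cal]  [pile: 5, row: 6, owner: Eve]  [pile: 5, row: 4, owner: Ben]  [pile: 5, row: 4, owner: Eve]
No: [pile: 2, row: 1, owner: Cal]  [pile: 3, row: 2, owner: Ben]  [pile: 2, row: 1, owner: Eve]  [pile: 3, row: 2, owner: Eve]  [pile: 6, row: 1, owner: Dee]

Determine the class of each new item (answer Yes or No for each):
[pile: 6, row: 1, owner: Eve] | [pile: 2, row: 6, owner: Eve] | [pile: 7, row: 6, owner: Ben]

All 'Yes' examples share one property — row ≥ 4 — and every 'No' example lacks it.
[pile: 6, row: 1, owner: Eve]: row = 1, doesn't match → No. [pile: 2, row: 6, owner: Eve]: row = 6, meets the rule → Yes. [pile: 7, row: 6, owner: Ben]: row = 6, meets the rule → Yes.

No, Yes, Yes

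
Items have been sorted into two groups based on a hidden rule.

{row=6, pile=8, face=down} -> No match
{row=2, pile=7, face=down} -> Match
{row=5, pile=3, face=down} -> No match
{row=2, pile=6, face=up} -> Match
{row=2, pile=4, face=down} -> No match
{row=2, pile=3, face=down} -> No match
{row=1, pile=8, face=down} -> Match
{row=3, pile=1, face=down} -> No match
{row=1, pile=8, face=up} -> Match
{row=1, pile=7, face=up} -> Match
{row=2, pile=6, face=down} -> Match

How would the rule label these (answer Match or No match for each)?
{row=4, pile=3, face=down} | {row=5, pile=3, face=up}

No match, No match

Every 'Match' example satisfies: row ≤ 2 AND pile ≥ 6. None of the 'No match' examples do.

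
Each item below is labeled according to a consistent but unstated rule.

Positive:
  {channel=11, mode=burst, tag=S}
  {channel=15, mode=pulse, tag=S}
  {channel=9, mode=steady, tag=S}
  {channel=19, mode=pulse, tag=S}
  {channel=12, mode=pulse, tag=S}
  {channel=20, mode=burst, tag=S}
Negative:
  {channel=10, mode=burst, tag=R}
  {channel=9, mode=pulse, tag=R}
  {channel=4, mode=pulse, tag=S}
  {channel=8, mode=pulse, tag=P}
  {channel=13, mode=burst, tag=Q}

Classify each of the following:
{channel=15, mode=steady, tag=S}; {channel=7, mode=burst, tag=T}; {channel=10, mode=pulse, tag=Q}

The distinguishing property — tag is S AND channel ≥ 8 — holds for all the 'Positive' cases and none of the 'Negative' cases.
{channel=15, mode=steady, tag=S} — tag is S, channel = 15, hence Positive. {channel=7, mode=burst, tag=T} — tag is T, channel = 7, hence Negative. {channel=10, mode=pulse, tag=Q} — tag is Q, channel = 10, hence Negative.

Positive, Negative, Negative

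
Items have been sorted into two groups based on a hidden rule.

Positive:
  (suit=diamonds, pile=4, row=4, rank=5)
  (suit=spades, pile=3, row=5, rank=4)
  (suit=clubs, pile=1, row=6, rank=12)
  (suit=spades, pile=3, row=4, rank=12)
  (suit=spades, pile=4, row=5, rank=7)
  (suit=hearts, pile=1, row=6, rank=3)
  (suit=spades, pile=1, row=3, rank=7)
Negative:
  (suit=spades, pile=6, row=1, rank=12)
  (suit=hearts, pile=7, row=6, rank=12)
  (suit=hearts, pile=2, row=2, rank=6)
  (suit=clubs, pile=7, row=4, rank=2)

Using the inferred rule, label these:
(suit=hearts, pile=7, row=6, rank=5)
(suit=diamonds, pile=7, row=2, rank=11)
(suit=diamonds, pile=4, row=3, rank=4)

Negative, Negative, Positive

All 'Positive' examples share one property — row ≥ 3 AND pile ≤ 4 — and every 'Negative' example lacks it.
(suit=hearts, pile=7, row=6, rank=5): row = 6, pile = 7 — fails this test, so Negative.
(suit=diamonds, pile=7, row=2, rank=11): row = 2, pile = 7 — fails this test, so Negative.
(suit=diamonds, pile=4, row=3, rank=4): row = 3, pile = 4 — has this property, so Positive.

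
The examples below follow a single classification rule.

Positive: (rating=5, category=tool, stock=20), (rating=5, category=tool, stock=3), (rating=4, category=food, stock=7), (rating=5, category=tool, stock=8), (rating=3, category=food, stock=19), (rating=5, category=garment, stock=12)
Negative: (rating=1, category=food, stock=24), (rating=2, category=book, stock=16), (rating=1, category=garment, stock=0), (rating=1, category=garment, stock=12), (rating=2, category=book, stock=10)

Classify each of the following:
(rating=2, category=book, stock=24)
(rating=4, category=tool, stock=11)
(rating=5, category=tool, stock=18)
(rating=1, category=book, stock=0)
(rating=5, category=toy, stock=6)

Negative, Positive, Positive, Negative, Positive

Every 'Positive' example satisfies: rating ≥ 3. None of the 'Negative' examples do.
(rating=2, category=book, stock=24) — rating = 2, hence Negative.
(rating=4, category=tool, stock=11) — rating = 4, hence Positive.
(rating=5, category=tool, stock=18) — rating = 5, hence Positive.
(rating=1, category=book, stock=0) — rating = 1, hence Negative.
(rating=5, category=toy, stock=6) — rating = 5, hence Positive.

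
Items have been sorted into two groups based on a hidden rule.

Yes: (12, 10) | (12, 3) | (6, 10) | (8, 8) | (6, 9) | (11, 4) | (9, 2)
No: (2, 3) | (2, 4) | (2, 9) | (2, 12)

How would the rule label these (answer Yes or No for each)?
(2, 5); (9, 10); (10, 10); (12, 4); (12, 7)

No, Yes, Yes, Yes, Yes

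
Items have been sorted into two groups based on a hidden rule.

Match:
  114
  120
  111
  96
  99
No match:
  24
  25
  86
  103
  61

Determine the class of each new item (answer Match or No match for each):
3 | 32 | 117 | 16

The simplest hypothesis consistent with all the labels is: multiple of 3 AND at least 25.

No match, No match, Match, No match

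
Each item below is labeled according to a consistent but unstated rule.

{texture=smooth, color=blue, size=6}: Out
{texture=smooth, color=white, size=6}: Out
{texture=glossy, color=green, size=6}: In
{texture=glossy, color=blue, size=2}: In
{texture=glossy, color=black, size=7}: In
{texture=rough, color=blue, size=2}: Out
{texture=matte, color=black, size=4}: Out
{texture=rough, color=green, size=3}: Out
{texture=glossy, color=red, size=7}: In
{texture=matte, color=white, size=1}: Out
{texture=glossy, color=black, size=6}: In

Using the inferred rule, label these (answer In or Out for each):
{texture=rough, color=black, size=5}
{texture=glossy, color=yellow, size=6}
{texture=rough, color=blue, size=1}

Out, In, Out

Every 'In' example satisfies: texture is glossy. None of the 'Out' examples do.
{texture=rough, color=black, size=5}: texture is rough — lacks this property, so Out. {texture=glossy, color=yellow, size=6}: texture is glossy — meets the rule, so In. {texture=rough, color=blue, size=1}: texture is rough — lacks this property, so Out.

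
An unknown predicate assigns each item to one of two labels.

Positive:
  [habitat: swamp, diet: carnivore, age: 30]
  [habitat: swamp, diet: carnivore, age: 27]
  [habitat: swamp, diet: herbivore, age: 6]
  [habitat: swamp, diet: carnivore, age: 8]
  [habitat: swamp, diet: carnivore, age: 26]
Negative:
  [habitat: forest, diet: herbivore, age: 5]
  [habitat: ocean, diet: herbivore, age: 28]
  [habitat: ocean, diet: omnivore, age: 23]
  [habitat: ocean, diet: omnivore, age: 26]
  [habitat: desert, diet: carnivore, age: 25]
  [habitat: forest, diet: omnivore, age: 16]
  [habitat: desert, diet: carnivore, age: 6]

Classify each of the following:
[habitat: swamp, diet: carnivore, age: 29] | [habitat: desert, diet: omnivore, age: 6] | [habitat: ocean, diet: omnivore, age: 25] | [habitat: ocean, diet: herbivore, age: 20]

Positive, Negative, Negative, Negative

A rule that fits every label: habitat is swamp — true of each 'Positive' example, false of each 'Negative' one.
[habitat: swamp, diet: carnivore, age: 29]: habitat is swamp, passes → Positive.
[habitat: desert, diet: omnivore, age: 6]: habitat is desert, does not fit → Negative.
[habitat: ocean, diet: omnivore, age: 25]: habitat is ocean, does not fit → Negative.
[habitat: ocean, diet: herbivore, age: 20]: habitat is ocean, does not fit → Negative.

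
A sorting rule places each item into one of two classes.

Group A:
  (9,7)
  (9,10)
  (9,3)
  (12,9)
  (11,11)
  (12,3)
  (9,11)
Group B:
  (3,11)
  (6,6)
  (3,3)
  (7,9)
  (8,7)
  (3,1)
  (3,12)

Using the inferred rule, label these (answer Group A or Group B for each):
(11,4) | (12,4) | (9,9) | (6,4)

Group A, Group A, Group A, Group B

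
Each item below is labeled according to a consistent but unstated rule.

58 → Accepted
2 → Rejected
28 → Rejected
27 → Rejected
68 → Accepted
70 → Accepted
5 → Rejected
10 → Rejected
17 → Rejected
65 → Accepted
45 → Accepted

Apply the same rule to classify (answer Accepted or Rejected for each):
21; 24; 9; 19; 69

Rejected, Rejected, Rejected, Rejected, Accepted

One predicate separates the groups cleanly: at least 45.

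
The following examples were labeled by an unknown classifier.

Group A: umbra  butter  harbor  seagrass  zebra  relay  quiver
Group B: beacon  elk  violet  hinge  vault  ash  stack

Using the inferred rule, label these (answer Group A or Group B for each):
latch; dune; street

Rule: contains 'r'. This holds for each 'Group A' example and fails for each 'Group B' one.
latch: Group B (no 'r').
dune: Group B (no 'r').
street: Group A (has 'r').

Group B, Group B, Group A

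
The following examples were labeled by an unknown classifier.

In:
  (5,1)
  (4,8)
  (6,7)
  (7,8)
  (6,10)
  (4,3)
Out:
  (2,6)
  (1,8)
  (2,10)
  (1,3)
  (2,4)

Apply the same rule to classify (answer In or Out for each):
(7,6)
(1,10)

'In' ⟺ first ≥ 3.
(7,6) → first 7 → In. (1,10) → first 1 → Out.

In, Out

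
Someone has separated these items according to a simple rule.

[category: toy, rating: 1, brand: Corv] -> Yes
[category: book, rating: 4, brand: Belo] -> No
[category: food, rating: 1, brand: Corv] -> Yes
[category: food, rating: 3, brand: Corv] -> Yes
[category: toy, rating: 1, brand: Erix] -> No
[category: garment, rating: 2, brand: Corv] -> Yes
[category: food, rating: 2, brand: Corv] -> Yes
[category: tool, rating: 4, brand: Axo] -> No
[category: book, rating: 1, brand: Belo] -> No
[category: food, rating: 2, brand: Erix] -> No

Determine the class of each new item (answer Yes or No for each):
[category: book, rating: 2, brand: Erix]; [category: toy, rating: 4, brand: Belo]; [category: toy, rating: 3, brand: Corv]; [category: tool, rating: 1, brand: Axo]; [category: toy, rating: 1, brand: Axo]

No, No, Yes, No, No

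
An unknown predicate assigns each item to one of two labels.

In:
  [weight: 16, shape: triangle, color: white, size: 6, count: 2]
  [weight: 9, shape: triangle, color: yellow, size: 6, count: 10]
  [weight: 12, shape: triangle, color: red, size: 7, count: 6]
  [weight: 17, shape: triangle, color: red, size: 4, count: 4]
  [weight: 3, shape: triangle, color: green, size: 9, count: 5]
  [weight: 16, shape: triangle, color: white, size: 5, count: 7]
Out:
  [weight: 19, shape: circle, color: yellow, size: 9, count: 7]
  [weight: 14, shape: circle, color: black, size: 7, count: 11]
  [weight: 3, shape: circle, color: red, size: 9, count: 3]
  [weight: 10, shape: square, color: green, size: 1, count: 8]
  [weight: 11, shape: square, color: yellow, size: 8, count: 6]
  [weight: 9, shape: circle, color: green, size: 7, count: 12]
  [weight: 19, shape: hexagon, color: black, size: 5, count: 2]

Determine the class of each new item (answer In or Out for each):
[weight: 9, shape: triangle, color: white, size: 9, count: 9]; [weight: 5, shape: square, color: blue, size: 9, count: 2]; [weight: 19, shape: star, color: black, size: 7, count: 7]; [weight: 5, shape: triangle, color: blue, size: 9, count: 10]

In, Out, Out, In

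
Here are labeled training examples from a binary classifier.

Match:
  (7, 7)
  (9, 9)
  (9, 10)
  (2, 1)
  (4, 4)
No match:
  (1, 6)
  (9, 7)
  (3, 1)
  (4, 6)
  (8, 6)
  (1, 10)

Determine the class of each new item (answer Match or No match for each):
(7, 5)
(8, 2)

No match, No match

One predicate separates the groups cleanly: |first − second| ≤ 1.
(7, 5): |7−5| = 2, fails the rule → No match. (8, 2): |8−2| = 6, fails the rule → No match.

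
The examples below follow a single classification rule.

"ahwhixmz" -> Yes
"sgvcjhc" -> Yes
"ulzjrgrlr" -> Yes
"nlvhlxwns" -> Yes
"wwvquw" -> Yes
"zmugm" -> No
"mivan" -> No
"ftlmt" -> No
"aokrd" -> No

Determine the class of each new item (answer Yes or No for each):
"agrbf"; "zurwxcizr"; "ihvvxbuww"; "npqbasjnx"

A rule that fits every label: length ≥ 6 — true of each 'Yes' example, false of each 'No' one.

No, Yes, Yes, Yes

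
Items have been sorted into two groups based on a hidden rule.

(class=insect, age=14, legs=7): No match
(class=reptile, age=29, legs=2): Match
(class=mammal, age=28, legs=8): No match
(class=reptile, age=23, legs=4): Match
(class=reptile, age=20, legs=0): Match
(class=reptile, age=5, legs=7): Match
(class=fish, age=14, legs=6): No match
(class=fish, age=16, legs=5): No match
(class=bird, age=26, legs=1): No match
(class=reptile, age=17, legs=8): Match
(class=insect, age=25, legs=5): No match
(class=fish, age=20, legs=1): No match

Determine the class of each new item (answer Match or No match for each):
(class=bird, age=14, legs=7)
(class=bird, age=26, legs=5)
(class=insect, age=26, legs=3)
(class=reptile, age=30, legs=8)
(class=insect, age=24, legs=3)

The rule appears to be: class is reptile.
(class=bird, age=14, legs=7): class is bird, does not pass → No match. (class=bird, age=26, legs=5): class is bird, does not pass → No match. (class=insect, age=26, legs=3): class is insect, does not pass → No match. (class=reptile, age=30, legs=8): class is reptile, qualifies → Match. (class=insect, age=24, legs=3): class is insect, does not pass → No match.

No match, No match, No match, Match, No match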